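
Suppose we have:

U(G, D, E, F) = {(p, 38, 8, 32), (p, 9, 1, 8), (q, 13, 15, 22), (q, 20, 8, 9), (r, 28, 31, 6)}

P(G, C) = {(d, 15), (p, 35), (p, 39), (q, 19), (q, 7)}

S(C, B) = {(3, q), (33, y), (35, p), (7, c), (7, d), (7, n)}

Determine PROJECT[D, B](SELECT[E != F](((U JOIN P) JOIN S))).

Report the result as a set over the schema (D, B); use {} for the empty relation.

{(13, c), (13, d), (13, n), (20, c), (20, d), (20, n), (38, p), (9, p)}

Joining U and P on G yields {(p, 38, 8, 32, 35), (p, 38, 8, 32, 39), (p, 9, 1, 8, 35), (p, 9, 1, 8, 39), (q, 13, 15, 22, 19), (q, 13, 15, 22, 7), (q, 20, 8, 9, 19), (q, 20, 8, 9, 7)}.
Joining (U JOIN P) and S on C yields {(p, 38, 8, 32, 35, p), (p, 9, 1, 8, 35, p), (q, 13, 15, 22, 7, c), (q, 13, 15, 22, 7, d), (q, 13, 15, 22, 7, n), (q, 20, 8, 9, 7, c), (q, 20, 8, 9, 7, d), (q, 20, 8, 9, 7, n)}.
Filtering on E != F leaves {(p, 38, 8, 32, 35, p), (p, 9, 1, 8, 35, p), (q, 13, 15, 22, 7, c), (q, 13, 15, 22, 7, d), (q, 13, 15, 22, 7, n), (q, 20, 8, 9, 7, c), (q, 20, 8, 9, 7, d), (q, 20, 8, 9, 7, n)}.
Projecting to D, B: {(13, c), (13, d), (13, n), (20, c), (20, d), (20, n), (38, p), (9, p)}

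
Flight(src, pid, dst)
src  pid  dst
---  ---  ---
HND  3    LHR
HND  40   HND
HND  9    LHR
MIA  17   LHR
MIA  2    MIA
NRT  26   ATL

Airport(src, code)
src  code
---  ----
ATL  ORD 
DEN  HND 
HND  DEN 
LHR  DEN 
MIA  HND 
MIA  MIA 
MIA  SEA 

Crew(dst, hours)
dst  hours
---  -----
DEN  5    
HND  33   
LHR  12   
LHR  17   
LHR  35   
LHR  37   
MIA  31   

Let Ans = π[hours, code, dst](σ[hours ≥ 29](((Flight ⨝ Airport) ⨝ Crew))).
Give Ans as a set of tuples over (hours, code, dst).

Joining Flight and Airport on src yields {(HND, 3, LHR, DEN), (HND, 40, HND, DEN), (HND, 9, LHR, DEN), (MIA, 17, LHR, HND), (MIA, 17, LHR, MIA), (MIA, 17, LHR, SEA), (MIA, 2, MIA, HND), (MIA, 2, MIA, MIA), (MIA, 2, MIA, SEA)}.
Joining (Flight ⨝ Airport) and Crew on dst yields {(HND, 3, LHR, DEN, 12), (HND, 3, LHR, DEN, 17), (HND, 3, LHR, DEN, 35), (HND, 3, LHR, DEN, 37), (HND, 40, HND, DEN, 33), (HND, 9, LHR, DEN, 12), (HND, 9, LHR, DEN, 17), (HND, 9, LHR, DEN, 35), (HND, 9, LHR, DEN, 37), (MIA, 17, LHR, HND, 12), (MIA, 17, LHR, HND, 17), (MIA, 17, LHR, HND, 35), (MIA, 17, LHR, HND, 37), (MIA, 17, LHR, MIA, 12), (MIA, 17, LHR, MIA, 17), (MIA, 17, LHR, MIA, 35), (MIA, 17, LHR, MIA, 37), (MIA, 17, LHR, SEA, 12), (MIA, 17, LHR, SEA, 17), (MIA, 17, LHR, SEA, 35), (MIA, 17, LHR, SEA, 37), (MIA, 2, MIA, HND, 31), (MIA, 2, MIA, MIA, 31), (MIA, 2, MIA, SEA, 31)}.
σ[hours ≥ 29]: keep tuples satisfying hours ≥ 29 → {(HND, 3, LHR, DEN, 35), (HND, 3, LHR, DEN, 37), (HND, 40, HND, DEN, 33), (HND, 9, LHR, DEN, 35), (HND, 9, LHR, DEN, 37), (MIA, 17, LHR, HND, 35), (MIA, 17, LHR, HND, 37), (MIA, 17, LHR, MIA, 35), (MIA, 17, LHR, MIA, 37), (MIA, 17, LHR, SEA, 35), (MIA, 17, LHR, SEA, 37), (MIA, 2, MIA, HND, 31), (MIA, 2, MIA, MIA, 31), (MIA, 2, MIA, SEA, 31)}
π_{hours, code, dst} gives {(31, HND, MIA), (31, MIA, MIA), (31, SEA, MIA), (33, DEN, HND), (35, DEN, LHR), (35, HND, LHR), (35, MIA, LHR), (35, SEA, LHR), (37, DEN, LHR), (37, HND, LHR), (37, MIA, LHR), (37, SEA, LHR)} (2 duplicate(s) eliminated).

{(31, HND, MIA), (31, MIA, MIA), (31, SEA, MIA), (33, DEN, HND), (35, DEN, LHR), (35, HND, LHR), (35, MIA, LHR), (35, SEA, LHR), (37, DEN, LHR), (37, HND, LHR), (37, MIA, LHR), (37, SEA, LHR)}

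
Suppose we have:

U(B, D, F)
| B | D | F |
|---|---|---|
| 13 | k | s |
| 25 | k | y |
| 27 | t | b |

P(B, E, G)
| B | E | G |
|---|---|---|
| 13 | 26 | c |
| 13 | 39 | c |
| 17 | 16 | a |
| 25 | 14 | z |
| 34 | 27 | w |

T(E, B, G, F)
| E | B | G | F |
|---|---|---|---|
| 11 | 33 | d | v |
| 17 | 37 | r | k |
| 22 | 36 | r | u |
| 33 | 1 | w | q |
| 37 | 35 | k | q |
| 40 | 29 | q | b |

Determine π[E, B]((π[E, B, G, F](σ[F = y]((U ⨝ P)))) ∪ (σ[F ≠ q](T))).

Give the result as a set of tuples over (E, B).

{(11, 33), (14, 25), (17, 37), (22, 36), (40, 29)}

Joining U and P on B yields {(13, k, s, 26, c), (13, k, s, 39, c), (25, k, y, 14, z)}.
Selection F = y: {(25, k, y, 14, z)}
π_{E, B, G, F} gives {(14, 25, z, y)}.
Selection F ≠ q: {(11, 33, d, v), (17, 37, r, k), (22, 36, r, u), (40, 29, q, b)}
Union: {(14, 25, z, y)} with {(11, 33, d, v), (17, 37, r, k), (22, 36, r, u), (40, 29, q, b)} → {(11, 33, d, v), (14, 25, z, y), (17, 37, r, k), (22, 36, r, u), (40, 29, q, b)}
π_{E, B} gives {(11, 33), (14, 25), (17, 37), (22, 36), (40, 29)}.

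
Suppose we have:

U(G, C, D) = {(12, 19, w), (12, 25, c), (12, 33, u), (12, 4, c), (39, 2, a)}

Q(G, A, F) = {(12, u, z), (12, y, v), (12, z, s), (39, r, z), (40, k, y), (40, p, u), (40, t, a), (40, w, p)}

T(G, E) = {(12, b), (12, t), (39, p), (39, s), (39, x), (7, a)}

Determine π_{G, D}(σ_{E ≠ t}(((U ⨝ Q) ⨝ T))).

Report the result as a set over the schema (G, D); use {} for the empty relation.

Natural join on G: {(12, 19, w, u, z), (12, 19, w, y, v), (12, 19, w, z, s), (12, 25, c, u, z), (12, 25, c, y, v), (12, 25, c, z, s), (12, 33, u, u, z), (12, 33, u, y, v), (12, 33, u, z, s), (12, 4, c, u, z), (12, 4, c, y, v), (12, 4, c, z, s), (39, 2, a, r, z)}
Natural join on G: {(12, 19, w, u, z, b), (12, 19, w, u, z, t), (12, 19, w, y, v, b), (12, 19, w, y, v, t), (12, 19, w, z, s, b), (12, 19, w, z, s, t), (12, 25, c, u, z, b), (12, 25, c, u, z, t), (12, 25, c, y, v, b), (12, 25, c, y, v, t), (12, 25, c, z, s, b), (12, 25, c, z, s, t), (12, 33, u, u, z, b), (12, 33, u, u, z, t), (12, 33, u, y, v, b), (12, 33, u, y, v, t), (12, 33, u, z, s, b), (12, 33, u, z, s, t), (12, 4, c, u, z, b), (12, 4, c, u, z, t), (12, 4, c, y, v, b), (12, 4, c, y, v, t), (12, 4, c, z, s, b), (12, 4, c, z, s, t), (39, 2, a, r, z, p), (39, 2, a, r, z, s), (39, 2, a, r, z, x)}
Apply σ_{E ≠ t}; surviving tuples: {(12, 19, w, u, z, b), (12, 19, w, y, v, b), (12, 19, w, z, s, b), (12, 25, c, u, z, b), (12, 25, c, y, v, b), (12, 25, c, z, s, b), (12, 33, u, u, z, b), (12, 33, u, y, v, b), (12, 33, u, z, s, b), (12, 4, c, u, z, b), (12, 4, c, y, v, b), (12, 4, c, z, s, b), (39, 2, a, r, z, p), (39, 2, a, r, z, s), (39, 2, a, r, z, x)}
π[G, D]: project onto (G, D) (11 duplicate(s) eliminated) → {(12, c), (12, u), (12, w), (39, a)}

{(12, c), (12, u), (12, w), (39, a)}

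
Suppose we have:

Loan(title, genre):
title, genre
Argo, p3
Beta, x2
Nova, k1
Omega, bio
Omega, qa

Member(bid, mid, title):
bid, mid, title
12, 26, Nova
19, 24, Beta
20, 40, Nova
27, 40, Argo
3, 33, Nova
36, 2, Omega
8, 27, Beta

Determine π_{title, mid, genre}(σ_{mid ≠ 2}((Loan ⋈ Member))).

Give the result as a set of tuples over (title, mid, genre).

Joining Loan and Member on title yields {(Argo, p3, 27, 40), (Beta, x2, 19, 24), (Beta, x2, 8, 27), (Nova, k1, 12, 26), (Nova, k1, 20, 40), (Nova, k1, 3, 33), (Omega, bio, 36, 2), (Omega, qa, 36, 2)}.
Selection mid ≠ 2: {(Argo, p3, 27, 40), (Beta, x2, 19, 24), (Beta, x2, 8, 27), (Nova, k1, 12, 26), (Nova, k1, 20, 40), (Nova, k1, 3, 33)}
π_{title, mid, genre} gives {(Argo, 40, p3), (Beta, 24, x2), (Beta, 27, x2), (Nova, 26, k1), (Nova, 33, k1), (Nova, 40, k1)}.

{(Argo, 40, p3), (Beta, 24, x2), (Beta, 27, x2), (Nova, 26, k1), (Nova, 33, k1), (Nova, 40, k1)}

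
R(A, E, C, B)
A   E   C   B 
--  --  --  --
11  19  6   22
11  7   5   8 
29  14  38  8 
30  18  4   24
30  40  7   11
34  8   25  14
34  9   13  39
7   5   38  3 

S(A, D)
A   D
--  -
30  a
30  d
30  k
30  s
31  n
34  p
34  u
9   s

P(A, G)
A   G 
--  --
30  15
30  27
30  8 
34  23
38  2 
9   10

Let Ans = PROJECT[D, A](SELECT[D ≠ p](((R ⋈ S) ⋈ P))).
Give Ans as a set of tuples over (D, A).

{(a, 30), (d, 30), (k, 30), (s, 30), (u, 34)}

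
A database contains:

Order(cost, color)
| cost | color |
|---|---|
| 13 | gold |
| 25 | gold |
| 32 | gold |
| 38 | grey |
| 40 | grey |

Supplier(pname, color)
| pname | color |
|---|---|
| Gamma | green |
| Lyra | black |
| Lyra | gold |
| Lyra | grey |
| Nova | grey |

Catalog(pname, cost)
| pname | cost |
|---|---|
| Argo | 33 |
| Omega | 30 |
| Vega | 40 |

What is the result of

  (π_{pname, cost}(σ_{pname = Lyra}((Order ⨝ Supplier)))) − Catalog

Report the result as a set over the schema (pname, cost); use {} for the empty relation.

{(Lyra, 13), (Lyra, 25), (Lyra, 32), (Lyra, 38), (Lyra, 40)}

Joining Order and Supplier on color yields {(13, gold, Lyra), (25, gold, Lyra), (32, gold, Lyra), (38, grey, Lyra), (38, grey, Nova), (40, grey, Lyra), (40, grey, Nova)}.
Apply σ_{pname = Lyra}; surviving tuples: {(13, gold, Lyra), (25, gold, Lyra), (32, gold, Lyra), (38, grey, Lyra), (40, grey, Lyra)}
Projecting to pname, cost: {(Lyra, 13), (Lyra, 25), (Lyra, 32), (Lyra, 38), (Lyra, 40)}
Taking the difference: {(Lyra, 13), (Lyra, 25), (Lyra, 32), (Lyra, 38), (Lyra, 40)}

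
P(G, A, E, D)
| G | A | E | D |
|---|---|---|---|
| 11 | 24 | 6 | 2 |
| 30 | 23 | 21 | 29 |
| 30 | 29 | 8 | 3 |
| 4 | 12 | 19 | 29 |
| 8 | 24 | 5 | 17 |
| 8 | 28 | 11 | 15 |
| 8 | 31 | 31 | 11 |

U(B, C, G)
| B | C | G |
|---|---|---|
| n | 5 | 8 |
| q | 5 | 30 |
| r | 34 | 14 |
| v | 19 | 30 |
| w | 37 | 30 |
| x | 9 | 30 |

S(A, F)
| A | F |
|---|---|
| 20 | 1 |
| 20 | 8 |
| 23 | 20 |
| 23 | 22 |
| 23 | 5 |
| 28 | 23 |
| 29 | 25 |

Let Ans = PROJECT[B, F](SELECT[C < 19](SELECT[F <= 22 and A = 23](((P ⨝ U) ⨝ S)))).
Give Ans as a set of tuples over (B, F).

P ⋈ U (natural join on G): {(30, 23, 21, 29, q, 5), (30, 23, 21, 29, v, 19), (30, 23, 21, 29, w, 37), (30, 23, 21, 29, x, 9), (30, 29, 8, 3, q, 5), (30, 29, 8, 3, v, 19), (30, 29, 8, 3, w, 37), (30, 29, 8, 3, x, 9), (8, 24, 5, 17, n, 5), (8, 28, 11, 15, n, 5), (8, 31, 31, 11, n, 5)}
(P ⨝ U) ⋈ S (natural join on A): {(30, 23, 21, 29, q, 5, 20), (30, 23, 21, 29, q, 5, 22), (30, 23, 21, 29, q, 5, 5), (30, 23, 21, 29, v, 19, 20), (30, 23, 21, 29, v, 19, 22), (30, 23, 21, 29, v, 19, 5), (30, 23, 21, 29, w, 37, 20), (30, 23, 21, 29, w, 37, 22), (30, 23, 21, 29, w, 37, 5), (30, 23, 21, 29, x, 9, 20), (30, 23, 21, 29, x, 9, 22), (30, 23, 21, 29, x, 9, 5), (30, 29, 8, 3, q, 5, 25), (30, 29, 8, 3, v, 19, 25), (30, 29, 8, 3, w, 37, 25), (30, 29, 8, 3, x, 9, 25), (8, 28, 11, 15, n, 5, 23)}
Selection F <= 22 and A = 23: {(30, 23, 21, 29, q, 5, 20), (30, 23, 21, 29, q, 5, 22), (30, 23, 21, 29, q, 5, 5), (30, 23, 21, 29, v, 19, 20), (30, 23, 21, 29, v, 19, 22), (30, 23, 21, 29, v, 19, 5), (30, 23, 21, 29, w, 37, 20), (30, 23, 21, 29, w, 37, 22), (30, 23, 21, 29, w, 37, 5), (30, 23, 21, 29, x, 9, 20), (30, 23, 21, 29, x, 9, 22), (30, 23, 21, 29, x, 9, 5)}
Selection C < 19: {(30, 23, 21, 29, q, 5, 20), (30, 23, 21, 29, q, 5, 22), (30, 23, 21, 29, q, 5, 5), (30, 23, 21, 29, x, 9, 20), (30, 23, 21, 29, x, 9, 22), (30, 23, 21, 29, x, 9, 5)}
Projecting to B, F: {(q, 20), (q, 22), (q, 5), (x, 20), (x, 22), (x, 5)}

{(q, 20), (q, 22), (q, 5), (x, 20), (x, 22), (x, 5)}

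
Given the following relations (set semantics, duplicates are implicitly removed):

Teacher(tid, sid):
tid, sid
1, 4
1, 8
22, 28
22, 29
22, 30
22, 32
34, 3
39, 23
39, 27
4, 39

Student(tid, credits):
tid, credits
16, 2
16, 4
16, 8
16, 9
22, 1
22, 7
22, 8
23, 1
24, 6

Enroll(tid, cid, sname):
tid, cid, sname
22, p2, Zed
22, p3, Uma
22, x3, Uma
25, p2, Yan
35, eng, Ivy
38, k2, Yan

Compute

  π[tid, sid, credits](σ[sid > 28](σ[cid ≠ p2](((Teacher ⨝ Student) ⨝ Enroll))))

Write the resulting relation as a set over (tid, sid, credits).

{(22, 29, 1), (22, 29, 7), (22, 29, 8), (22, 30, 1), (22, 30, 7), (22, 30, 8), (22, 32, 1), (22, 32, 7), (22, 32, 8)}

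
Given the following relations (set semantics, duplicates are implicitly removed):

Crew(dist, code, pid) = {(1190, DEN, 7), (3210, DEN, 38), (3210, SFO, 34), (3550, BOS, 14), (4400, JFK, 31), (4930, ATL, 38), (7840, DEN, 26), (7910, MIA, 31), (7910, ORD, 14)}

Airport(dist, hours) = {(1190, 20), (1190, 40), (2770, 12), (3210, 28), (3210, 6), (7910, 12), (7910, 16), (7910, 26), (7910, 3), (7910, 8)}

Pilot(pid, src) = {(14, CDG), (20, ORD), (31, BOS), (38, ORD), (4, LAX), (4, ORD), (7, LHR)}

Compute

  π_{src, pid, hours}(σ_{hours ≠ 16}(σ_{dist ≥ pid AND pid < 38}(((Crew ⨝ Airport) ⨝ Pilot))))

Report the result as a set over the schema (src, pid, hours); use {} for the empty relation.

Joining Crew and Airport on dist yields {(1190, DEN, 7, 20), (1190, DEN, 7, 40), (3210, DEN, 38, 28), (3210, DEN, 38, 6), (3210, SFO, 34, 28), (3210, SFO, 34, 6), (7910, MIA, 31, 12), (7910, MIA, 31, 16), (7910, MIA, 31, 26), (7910, MIA, 31, 3), (7910, MIA, 31, 8), (7910, ORD, 14, 12), (7910, ORD, 14, 16), (7910, ORD, 14, 26), (7910, ORD, 14, 3), (7910, ORD, 14, 8)}.
Joining (Crew ⨝ Airport) and Pilot on pid yields {(1190, DEN, 7, 20, LHR), (1190, DEN, 7, 40, LHR), (3210, DEN, 38, 28, ORD), (3210, DEN, 38, 6, ORD), (7910, MIA, 31, 12, BOS), (7910, MIA, 31, 16, BOS), (7910, MIA, 31, 26, BOS), (7910, MIA, 31, 3, BOS), (7910, MIA, 31, 8, BOS), (7910, ORD, 14, 12, CDG), (7910, ORD, 14, 16, CDG), (7910, ORD, 14, 26, CDG), (7910, ORD, 14, 3, CDG), (7910, ORD, 14, 8, CDG)}.
σ[dist ≥ pid AND pid < 38]: keep tuples satisfying dist ≥ pid AND pid < 38 → {(1190, DEN, 7, 20, LHR), (1190, DEN, 7, 40, LHR), (7910, MIA, 31, 12, BOS), (7910, MIA, 31, 16, BOS), (7910, MIA, 31, 26, BOS), (7910, MIA, 31, 3, BOS), (7910, MIA, 31, 8, BOS), (7910, ORD, 14, 12, CDG), (7910, ORD, 14, 16, CDG), (7910, ORD, 14, 26, CDG), (7910, ORD, 14, 3, CDG), (7910, ORD, 14, 8, CDG)}
σ[hours ≠ 16]: keep tuples satisfying hours ≠ 16 → {(1190, DEN, 7, 20, LHR), (1190, DEN, 7, 40, LHR), (7910, MIA, 31, 12, BOS), (7910, MIA, 31, 26, BOS), (7910, MIA, 31, 3, BOS), (7910, MIA, 31, 8, BOS), (7910, ORD, 14, 12, CDG), (7910, ORD, 14, 26, CDG), (7910, ORD, 14, 3, CDG), (7910, ORD, 14, 8, CDG)}
π_{src, pid, hours} gives {(BOS, 31, 12), (BOS, 31, 26), (BOS, 31, 3), (BOS, 31, 8), (CDG, 14, 12), (CDG, 14, 26), (CDG, 14, 3), (CDG, 14, 8), (LHR, 7, 20), (LHR, 7, 40)}.

{(BOS, 31, 12), (BOS, 31, 26), (BOS, 31, 3), (BOS, 31, 8), (CDG, 14, 12), (CDG, 14, 26), (CDG, 14, 3), (CDG, 14, 8), (LHR, 7, 20), (LHR, 7, 40)}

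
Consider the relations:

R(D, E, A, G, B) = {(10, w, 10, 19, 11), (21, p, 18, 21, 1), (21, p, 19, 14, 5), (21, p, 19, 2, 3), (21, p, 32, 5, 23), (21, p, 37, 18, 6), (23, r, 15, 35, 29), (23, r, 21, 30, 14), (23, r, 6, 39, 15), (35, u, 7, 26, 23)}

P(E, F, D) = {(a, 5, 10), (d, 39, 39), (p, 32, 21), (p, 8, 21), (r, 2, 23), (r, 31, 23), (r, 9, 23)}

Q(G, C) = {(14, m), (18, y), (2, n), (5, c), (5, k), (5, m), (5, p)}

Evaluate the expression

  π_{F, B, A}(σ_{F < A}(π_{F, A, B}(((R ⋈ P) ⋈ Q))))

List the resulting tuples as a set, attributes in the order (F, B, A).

{(32, 6, 37), (8, 23, 32), (8, 3, 19), (8, 5, 19), (8, 6, 37)}

Joining R and P on D, E yields {(21, p, 18, 21, 1, 32), (21, p, 18, 21, 1, 8), (21, p, 19, 14, 5, 32), (21, p, 19, 14, 5, 8), (21, p, 19, 2, 3, 32), (21, p, 19, 2, 3, 8), (21, p, 32, 5, 23, 32), (21, p, 32, 5, 23, 8), (21, p, 37, 18, 6, 32), (21, p, 37, 18, 6, 8), (23, r, 15, 35, 29, 2), (23, r, 15, 35, 29, 31), (23, r, 15, 35, 29, 9), (23, r, 21, 30, 14, 2), (23, r, 21, 30, 14, 31), (23, r, 21, 30, 14, 9), (23, r, 6, 39, 15, 2), (23, r, 6, 39, 15, 31), (23, r, 6, 39, 15, 9)}.
Joining (R ⋈ P) and Q on G yields {(21, p, 19, 14, 5, 32, m), (21, p, 19, 14, 5, 8, m), (21, p, 19, 2, 3, 32, n), (21, p, 19, 2, 3, 8, n), (21, p, 32, 5, 23, 32, c), (21, p, 32, 5, 23, 32, k), (21, p, 32, 5, 23, 32, m), (21, p, 32, 5, 23, 32, p), (21, p, 32, 5, 23, 8, c), (21, p, 32, 5, 23, 8, k), (21, p, 32, 5, 23, 8, m), (21, p, 32, 5, 23, 8, p), (21, p, 37, 18, 6, 32, y), (21, p, 37, 18, 6, 8, y)}.
Projecting to F, A, B (6 duplicate(s) eliminated): {(32, 19, 3), (32, 19, 5), (32, 32, 23), (32, 37, 6), (8, 19, 3), (8, 19, 5), (8, 32, 23), (8, 37, 6)}
σ[F < A]: keep tuples satisfying F < A → {(32, 37, 6), (8, 19, 3), (8, 19, 5), (8, 32, 23), (8, 37, 6)}
Projecting to F, B, A: {(32, 6, 37), (8, 23, 32), (8, 3, 19), (8, 5, 19), (8, 6, 37)}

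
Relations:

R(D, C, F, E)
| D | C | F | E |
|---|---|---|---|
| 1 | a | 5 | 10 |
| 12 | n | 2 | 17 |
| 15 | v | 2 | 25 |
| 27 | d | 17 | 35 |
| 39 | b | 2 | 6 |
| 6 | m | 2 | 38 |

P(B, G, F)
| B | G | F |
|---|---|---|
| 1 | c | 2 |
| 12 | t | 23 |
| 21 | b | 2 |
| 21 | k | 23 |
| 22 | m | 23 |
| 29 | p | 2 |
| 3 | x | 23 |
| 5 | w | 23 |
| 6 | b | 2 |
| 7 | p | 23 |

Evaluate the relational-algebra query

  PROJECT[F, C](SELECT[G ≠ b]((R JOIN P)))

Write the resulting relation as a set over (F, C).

{(2, b), (2, m), (2, n), (2, v)}

Natural join on F: {(12, n, 2, 17, 1, c), (12, n, 2, 17, 21, b), (12, n, 2, 17, 29, p), (12, n, 2, 17, 6, b), (15, v, 2, 25, 1, c), (15, v, 2, 25, 21, b), (15, v, 2, 25, 29, p), (15, v, 2, 25, 6, b), (39, b, 2, 6, 1, c), (39, b, 2, 6, 21, b), (39, b, 2, 6, 29, p), (39, b, 2, 6, 6, b), (6, m, 2, 38, 1, c), (6, m, 2, 38, 21, b), (6, m, 2, 38, 29, p), (6, m, 2, 38, 6, b)}
Selection G ≠ b: {(12, n, 2, 17, 1, c), (12, n, 2, 17, 29, p), (15, v, 2, 25, 1, c), (15, v, 2, 25, 29, p), (39, b, 2, 6, 1, c), (39, b, 2, 6, 29, p), (6, m, 2, 38, 1, c), (6, m, 2, 38, 29, p)}
Keep only column(s) F, C (4 duplicate(s) eliminated): {(2, b), (2, m), (2, n), (2, v)}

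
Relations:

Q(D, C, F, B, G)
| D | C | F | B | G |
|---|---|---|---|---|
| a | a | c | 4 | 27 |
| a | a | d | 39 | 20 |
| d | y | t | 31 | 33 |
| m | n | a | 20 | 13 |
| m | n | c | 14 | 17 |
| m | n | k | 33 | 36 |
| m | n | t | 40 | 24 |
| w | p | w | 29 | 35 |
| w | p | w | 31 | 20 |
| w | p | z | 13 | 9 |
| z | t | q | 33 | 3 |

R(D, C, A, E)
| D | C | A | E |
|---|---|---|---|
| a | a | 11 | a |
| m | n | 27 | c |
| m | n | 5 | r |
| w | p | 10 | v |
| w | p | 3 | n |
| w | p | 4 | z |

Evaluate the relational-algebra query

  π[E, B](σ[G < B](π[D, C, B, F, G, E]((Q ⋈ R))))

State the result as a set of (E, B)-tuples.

Natural join on D, C: {(a, a, c, 4, 27, 11, a), (a, a, d, 39, 20, 11, a), (m, n, a, 20, 13, 27, c), (m, n, a, 20, 13, 5, r), (m, n, c, 14, 17, 27, c), (m, n, c, 14, 17, 5, r), (m, n, k, 33, 36, 27, c), (m, n, k, 33, 36, 5, r), (m, n, t, 40, 24, 27, c), (m, n, t, 40, 24, 5, r), (w, p, w, 29, 35, 10, v), (w, p, w, 29, 35, 3, n), (w, p, w, 29, 35, 4, z), (w, p, w, 31, 20, 10, v), (w, p, w, 31, 20, 3, n), (w, p, w, 31, 20, 4, z), (w, p, z, 13, 9, 10, v), (w, p, z, 13, 9, 3, n), (w, p, z, 13, 9, 4, z)}
π[D, C, B, F, G, E]: project onto (D, C, B, F, G, E) → {(a, a, 39, d, 20, a), (a, a, 4, c, 27, a), (m, n, 14, c, 17, c), (m, n, 14, c, 17, r), (m, n, 20, a, 13, c), (m, n, 20, a, 13, r), (m, n, 33, k, 36, c), (m, n, 33, k, 36, r), (m, n, 40, t, 24, c), (m, n, 40, t, 24, r), (w, p, 13, z, 9, n), (w, p, 13, z, 9, v), (w, p, 13, z, 9, z), (w, p, 29, w, 35, n), (w, p, 29, w, 35, v), (w, p, 29, w, 35, z), (w, p, 31, w, 20, n), (w, p, 31, w, 20, v), (w, p, 31, w, 20, z)}
Apply σ_{G < B}; surviving tuples: {(a, a, 39, d, 20, a), (m, n, 20, a, 13, c), (m, n, 20, a, 13, r), (m, n, 40, t, 24, c), (m, n, 40, t, 24, r), (w, p, 13, z, 9, n), (w, p, 13, z, 9, v), (w, p, 13, z, 9, z), (w, p, 31, w, 20, n), (w, p, 31, w, 20, v), (w, p, 31, w, 20, z)}
π[E, B]: project onto (E, B) → {(a, 39), (c, 20), (c, 40), (n, 13), (n, 31), (r, 20), (r, 40), (v, 13), (v, 31), (z, 13), (z, 31)}

{(a, 39), (c, 20), (c, 40), (n, 13), (n, 31), (r, 20), (r, 40), (v, 13), (v, 31), (z, 13), (z, 31)}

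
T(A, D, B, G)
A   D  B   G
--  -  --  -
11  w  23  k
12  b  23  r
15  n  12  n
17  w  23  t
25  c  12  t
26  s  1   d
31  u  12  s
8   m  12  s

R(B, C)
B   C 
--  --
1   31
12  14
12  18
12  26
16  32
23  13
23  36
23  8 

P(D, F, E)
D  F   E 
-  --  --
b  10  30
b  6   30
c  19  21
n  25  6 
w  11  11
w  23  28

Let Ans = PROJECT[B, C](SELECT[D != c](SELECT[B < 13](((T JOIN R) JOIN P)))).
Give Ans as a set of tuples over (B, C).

Natural join on B: {(11, w, 23, k, 13), (11, w, 23, k, 36), (11, w, 23, k, 8), (12, b, 23, r, 13), (12, b, 23, r, 36), (12, b, 23, r, 8), (15, n, 12, n, 14), (15, n, 12, n, 18), (15, n, 12, n, 26), (17, w, 23, t, 13), (17, w, 23, t, 36), (17, w, 23, t, 8), (25, c, 12, t, 14), (25, c, 12, t, 18), (25, c, 12, t, 26), (26, s, 1, d, 31), (31, u, 12, s, 14), (31, u, 12, s, 18), (31, u, 12, s, 26), (8, m, 12, s, 14), (8, m, 12, s, 18), (8, m, 12, s, 26)}
Natural join on D: {(11, w, 23, k, 13, 11, 11), (11, w, 23, k, 13, 23, 28), (11, w, 23, k, 36, 11, 11), (11, w, 23, k, 36, 23, 28), (11, w, 23, k, 8, 11, 11), (11, w, 23, k, 8, 23, 28), (12, b, 23, r, 13, 10, 30), (12, b, 23, r, 13, 6, 30), (12, b, 23, r, 36, 10, 30), (12, b, 23, r, 36, 6, 30), (12, b, 23, r, 8, 10, 30), (12, b, 23, r, 8, 6, 30), (15, n, 12, n, 14, 25, 6), (15, n, 12, n, 18, 25, 6), (15, n, 12, n, 26, 25, 6), (17, w, 23, t, 13, 11, 11), (17, w, 23, t, 13, 23, 28), (17, w, 23, t, 36, 11, 11), (17, w, 23, t, 36, 23, 28), (17, w, 23, t, 8, 11, 11), (17, w, 23, t, 8, 23, 28), (25, c, 12, t, 14, 19, 21), (25, c, 12, t, 18, 19, 21), (25, c, 12, t, 26, 19, 21)}
Filtering on B < 13 leaves {(15, n, 12, n, 14, 25, 6), (15, n, 12, n, 18, 25, 6), (15, n, 12, n, 26, 25, 6), (25, c, 12, t, 14, 19, 21), (25, c, 12, t, 18, 19, 21), (25, c, 12, t, 26, 19, 21)}.
Filtering on D != c leaves {(15, n, 12, n, 14, 25, 6), (15, n, 12, n, 18, 25, 6), (15, n, 12, n, 26, 25, 6)}.
π_{B, C} gives {(12, 14), (12, 18), (12, 26)}.

{(12, 14), (12, 18), (12, 26)}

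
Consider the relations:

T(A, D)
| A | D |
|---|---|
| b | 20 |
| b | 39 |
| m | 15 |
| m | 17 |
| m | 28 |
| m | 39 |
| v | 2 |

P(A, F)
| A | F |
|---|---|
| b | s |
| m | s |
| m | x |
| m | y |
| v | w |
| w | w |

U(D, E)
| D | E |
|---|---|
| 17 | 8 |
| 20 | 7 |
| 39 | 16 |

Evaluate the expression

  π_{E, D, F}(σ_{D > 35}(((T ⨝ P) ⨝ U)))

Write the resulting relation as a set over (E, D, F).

{(16, 39, s), (16, 39, x), (16, 39, y)}

Joining T and P on A yields {(b, 20, s), (b, 39, s), (m, 15, s), (m, 15, x), (m, 15, y), (m, 17, s), (m, 17, x), (m, 17, y), (m, 28, s), (m, 28, x), (m, 28, y), (m, 39, s), (m, 39, x), (m, 39, y), (v, 2, w)}.
Joining (T ⨝ P) and U on D yields {(b, 20, s, 7), (b, 39, s, 16), (m, 17, s, 8), (m, 17, x, 8), (m, 17, y, 8), (m, 39, s, 16), (m, 39, x, 16), (m, 39, y, 16)}.
Filtering on D > 35 leaves {(b, 39, s, 16), (m, 39, s, 16), (m, 39, x, 16), (m, 39, y, 16)}.
Keep only column(s) E, D, F (1 duplicate(s) eliminated): {(16, 39, s), (16, 39, x), (16, 39, y)}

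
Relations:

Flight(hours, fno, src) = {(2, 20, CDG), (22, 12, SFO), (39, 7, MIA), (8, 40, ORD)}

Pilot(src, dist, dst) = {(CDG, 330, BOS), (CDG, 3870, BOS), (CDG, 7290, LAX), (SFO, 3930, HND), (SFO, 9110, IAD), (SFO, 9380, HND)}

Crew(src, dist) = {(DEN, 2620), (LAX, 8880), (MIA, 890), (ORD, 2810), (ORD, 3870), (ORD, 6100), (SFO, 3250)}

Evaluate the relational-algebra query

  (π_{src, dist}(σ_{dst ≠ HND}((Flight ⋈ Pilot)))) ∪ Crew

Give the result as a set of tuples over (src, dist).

Flight ⋈ Pilot (natural join on src): {(2, 20, CDG, 330, BOS), (2, 20, CDG, 3870, BOS), (2, 20, CDG, 7290, LAX), (22, 12, SFO, 3930, HND), (22, 12, SFO, 9110, IAD), (22, 12, SFO, 9380, HND)}
σ[dst ≠ HND]: keep tuples satisfying dst ≠ HND → {(2, 20, CDG, 330, BOS), (2, 20, CDG, 3870, BOS), (2, 20, CDG, 7290, LAX), (22, 12, SFO, 9110, IAD)}
π_{src, dist} gives {(CDG, 330), (CDG, 3870), (CDG, 7290), (SFO, 9110)}.
Set union of the two operands is {(CDG, 330), (CDG, 3870), (CDG, 7290), (DEN, 2620), (LAX, 8880), (MIA, 890), (ORD, 2810), (ORD, 3870), (ORD, 6100), (SFO, 3250), (SFO, 9110)}.

{(CDG, 330), (CDG, 3870), (CDG, 7290), (DEN, 2620), (LAX, 8880), (MIA, 890), (ORD, 2810), (ORD, 3870), (ORD, 6100), (SFO, 3250), (SFO, 9110)}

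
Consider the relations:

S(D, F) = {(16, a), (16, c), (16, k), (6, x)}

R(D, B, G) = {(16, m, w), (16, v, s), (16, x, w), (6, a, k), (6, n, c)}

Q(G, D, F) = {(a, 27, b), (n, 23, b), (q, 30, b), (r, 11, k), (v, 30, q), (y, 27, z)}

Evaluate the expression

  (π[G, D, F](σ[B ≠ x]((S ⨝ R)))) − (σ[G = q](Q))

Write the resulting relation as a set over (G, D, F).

{(c, 6, x), (k, 6, x), (s, 16, a), (s, 16, c), (s, 16, k), (w, 16, a), (w, 16, c), (w, 16, k)}

S ⋈ R (natural join on D): {(16, a, m, w), (16, a, v, s), (16, a, x, w), (16, c, m, w), (16, c, v, s), (16, c, x, w), (16, k, m, w), (16, k, v, s), (16, k, x, w), (6, x, a, k), (6, x, n, c)}
Selection B ≠ x: {(16, a, m, w), (16, a, v, s), (16, c, m, w), (16, c, v, s), (16, k, m, w), (16, k, v, s), (6, x, a, k), (6, x, n, c)}
π[G, D, F]: project onto (G, D, F) → {(c, 6, x), (k, 6, x), (s, 16, a), (s, 16, c), (s, 16, k), (w, 16, a), (w, 16, c), (w, 16, k)}
Selection G = q: {(q, 30, b)}
Difference: {(c, 6, x), (k, 6, x), (s, 16, a), (s, 16, c), (s, 16, k), (w, 16, a), (w, 16, c), (w, 16, k)} with {(q, 30, b)} → {(c, 6, x), (k, 6, x), (s, 16, a), (s, 16, c), (s, 16, k), (w, 16, a), (w, 16, c), (w, 16, k)}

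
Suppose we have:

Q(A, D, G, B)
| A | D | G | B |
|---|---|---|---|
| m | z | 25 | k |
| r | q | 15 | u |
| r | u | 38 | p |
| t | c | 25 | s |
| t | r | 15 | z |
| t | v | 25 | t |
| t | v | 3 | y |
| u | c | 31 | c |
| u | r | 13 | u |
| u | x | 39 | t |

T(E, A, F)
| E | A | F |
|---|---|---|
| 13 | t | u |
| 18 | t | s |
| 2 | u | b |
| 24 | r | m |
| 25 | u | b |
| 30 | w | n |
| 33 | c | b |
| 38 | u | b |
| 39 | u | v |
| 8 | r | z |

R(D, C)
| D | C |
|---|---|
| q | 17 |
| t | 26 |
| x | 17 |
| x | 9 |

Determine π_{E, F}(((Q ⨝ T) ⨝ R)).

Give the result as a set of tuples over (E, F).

Joining Q and T on A yields {(r, q, 15, u, 24, m), (r, q, 15, u, 8, z), (r, u, 38, p, 24, m), (r, u, 38, p, 8, z), (t, c, 25, s, 13, u), (t, c, 25, s, 18, s), (t, r, 15, z, 13, u), (t, r, 15, z, 18, s), (t, v, 25, t, 13, u), (t, v, 25, t, 18, s), (t, v, 3, y, 13, u), (t, v, 3, y, 18, s), (u, c, 31, c, 2, b), (u, c, 31, c, 25, b), (u, c, 31, c, 38, b), (u, c, 31, c, 39, v), (u, r, 13, u, 2, b), (u, r, 13, u, 25, b), (u, r, 13, u, 38, b), (u, r, 13, u, 39, v), (u, x, 39, t, 2, b), (u, x, 39, t, 25, b), (u, x, 39, t, 38, b), (u, x, 39, t, 39, v)}.
Joining (Q ⨝ T) and R on D yields {(r, q, 15, u, 24, m, 17), (r, q, 15, u, 8, z, 17), (u, x, 39, t, 2, b, 17), (u, x, 39, t, 2, b, 9), (u, x, 39, t, 25, b, 17), (u, x, 39, t, 25, b, 9), (u, x, 39, t, 38, b, 17), (u, x, 39, t, 38, b, 9), (u, x, 39, t, 39, v, 17), (u, x, 39, t, 39, v, 9)}.
Projecting to E, F (4 duplicate(s) eliminated): {(2, b), (24, m), (25, b), (38, b), (39, v), (8, z)}

{(2, b), (24, m), (25, b), (38, b), (39, v), (8, z)}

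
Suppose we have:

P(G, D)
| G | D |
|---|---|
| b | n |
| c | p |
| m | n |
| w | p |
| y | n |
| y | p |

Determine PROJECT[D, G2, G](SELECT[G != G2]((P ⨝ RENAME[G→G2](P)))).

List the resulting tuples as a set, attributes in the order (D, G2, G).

{(n, b, m), (n, b, y), (n, m, b), (n, m, y), (n, y, b), (n, y, m), (p, c, w), (p, c, y), (p, w, c), (p, w, y), (p, y, c), (p, y, w)}

ρ[G→G2]: schema becomes (G2, D); tuples unchanged.
Joining P and RENAME[G→G2](P) on D yields {(b, n, b), (b, n, m), (b, n, y), (c, p, c), (c, p, w), (c, p, y), (m, n, b), (m, n, m), (m, n, y), (w, p, c), (w, p, w), (w, p, y), (y, n, b), (y, n, m), (y, n, y), (y, p, c), (y, p, w), (y, p, y)}.
Selection G != G2: {(b, n, m), (b, n, y), (c, p, w), (c, p, y), (m, n, b), (m, n, y), (w, p, c), (w, p, y), (y, n, b), (y, n, m), (y, p, c), (y, p, w)}
π_{D, G2, G} gives {(n, b, m), (n, b, y), (n, m, b), (n, m, y), (n, y, b), (n, y, m), (p, c, w), (p, c, y), (p, w, c), (p, w, y), (p, y, c), (p, y, w)}.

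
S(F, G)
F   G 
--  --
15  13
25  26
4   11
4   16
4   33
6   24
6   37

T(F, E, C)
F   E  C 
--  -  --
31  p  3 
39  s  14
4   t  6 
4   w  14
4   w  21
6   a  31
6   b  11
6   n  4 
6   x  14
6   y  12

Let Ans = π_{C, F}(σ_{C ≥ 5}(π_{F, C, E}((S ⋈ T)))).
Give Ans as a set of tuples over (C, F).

{(11, 6), (12, 6), (14, 4), (14, 6), (21, 4), (31, 6), (6, 4)}

S ⋈ T (natural join on F): {(4, 11, t, 6), (4, 11, w, 14), (4, 11, w, 21), (4, 16, t, 6), (4, 16, w, 14), (4, 16, w, 21), (4, 33, t, 6), (4, 33, w, 14), (4, 33, w, 21), (6, 24, a, 31), (6, 24, b, 11), (6, 24, n, 4), (6, 24, x, 14), (6, 24, y, 12), (6, 37, a, 31), (6, 37, b, 11), (6, 37, n, 4), (6, 37, x, 14), (6, 37, y, 12)}
π[F, C, E]: project onto (F, C, E) (11 duplicate(s) eliminated) → {(4, 14, w), (4, 21, w), (4, 6, t), (6, 11, b), (6, 12, y), (6, 14, x), (6, 31, a), (6, 4, n)}
σ[C ≥ 5]: keep tuples satisfying C ≥ 5 → {(4, 14, w), (4, 21, w), (4, 6, t), (6, 11, b), (6, 12, y), (6, 14, x), (6, 31, a)}
π[C, F]: project onto (C, F) → {(11, 6), (12, 6), (14, 4), (14, 6), (21, 4), (31, 6), (6, 4)}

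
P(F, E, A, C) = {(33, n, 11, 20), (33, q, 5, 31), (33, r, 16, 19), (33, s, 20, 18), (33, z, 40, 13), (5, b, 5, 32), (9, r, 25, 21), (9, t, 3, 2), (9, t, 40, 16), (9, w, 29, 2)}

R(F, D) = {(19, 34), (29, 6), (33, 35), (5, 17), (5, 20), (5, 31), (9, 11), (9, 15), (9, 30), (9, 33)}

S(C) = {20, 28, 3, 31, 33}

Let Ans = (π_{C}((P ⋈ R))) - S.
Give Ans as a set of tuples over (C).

Natural join on F: {(33, n, 11, 20, 35), (33, q, 5, 31, 35), (33, r, 16, 19, 35), (33, s, 20, 18, 35), (33, z, 40, 13, 35), (5, b, 5, 32, 17), (5, b, 5, 32, 20), (5, b, 5, 32, 31), (9, r, 25, 21, 11), (9, r, 25, 21, 15), (9, r, 25, 21, 30), (9, r, 25, 21, 33), (9, t, 3, 2, 11), (9, t, 3, 2, 15), (9, t, 3, 2, 30), (9, t, 3, 2, 33), (9, t, 40, 16, 11), (9, t, 40, 16, 15), (9, t, 40, 16, 30), (9, t, 40, 16, 33), (9, w, 29, 2, 11), (9, w, 29, 2, 15), (9, w, 29, 2, 30), (9, w, 29, 2, 33)}
π_{C} gives {13, 16, 18, 19, 2, 20, 21, 31, 32} (15 duplicate(s) eliminated).
Set difference of the two operands is {13, 16, 18, 19, 2, 21, 32}.

{13, 16, 18, 19, 2, 21, 32}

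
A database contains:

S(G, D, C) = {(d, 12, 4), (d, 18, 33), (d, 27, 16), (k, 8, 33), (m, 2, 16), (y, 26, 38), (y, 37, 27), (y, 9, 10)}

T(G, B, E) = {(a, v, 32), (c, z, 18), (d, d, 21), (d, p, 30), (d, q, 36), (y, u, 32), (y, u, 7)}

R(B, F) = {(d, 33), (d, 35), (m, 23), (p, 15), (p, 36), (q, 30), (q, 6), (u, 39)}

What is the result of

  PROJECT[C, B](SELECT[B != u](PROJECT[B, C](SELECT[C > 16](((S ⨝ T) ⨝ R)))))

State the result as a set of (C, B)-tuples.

Joining S and T on G yields {(d, 12, 4, d, 21), (d, 12, 4, p, 30), (d, 12, 4, q, 36), (d, 18, 33, d, 21), (d, 18, 33, p, 30), (d, 18, 33, q, 36), (d, 27, 16, d, 21), (d, 27, 16, p, 30), (d, 27, 16, q, 36), (y, 26, 38, u, 32), (y, 26, 38, u, 7), (y, 37, 27, u, 32), (y, 37, 27, u, 7), (y, 9, 10, u, 32), (y, 9, 10, u, 7)}.
Joining (S ⨝ T) and R on B yields {(d, 12, 4, d, 21, 33), (d, 12, 4, d, 21, 35), (d, 12, 4, p, 30, 15), (d, 12, 4, p, 30, 36), (d, 12, 4, q, 36, 30), (d, 12, 4, q, 36, 6), (d, 18, 33, d, 21, 33), (d, 18, 33, d, 21, 35), (d, 18, 33, p, 30, 15), (d, 18, 33, p, 30, 36), (d, 18, 33, q, 36, 30), (d, 18, 33, q, 36, 6), (d, 27, 16, d, 21, 33), (d, 27, 16, d, 21, 35), (d, 27, 16, p, 30, 15), (d, 27, 16, p, 30, 36), (d, 27, 16, q, 36, 30), (d, 27, 16, q, 36, 6), (y, 26, 38, u, 32, 39), (y, 26, 38, u, 7, 39), (y, 37, 27, u, 32, 39), (y, 37, 27, u, 7, 39), (y, 9, 10, u, 32, 39), (y, 9, 10, u, 7, 39)}.
Apply σ_{C > 16}; surviving tuples: {(d, 18, 33, d, 21, 33), (d, 18, 33, d, 21, 35), (d, 18, 33, p, 30, 15), (d, 18, 33, p, 30, 36), (d, 18, 33, q, 36, 30), (d, 18, 33, q, 36, 6), (y, 26, 38, u, 32, 39), (y, 26, 38, u, 7, 39), (y, 37, 27, u, 32, 39), (y, 37, 27, u, 7, 39)}
Keep only column(s) B, C (5 duplicate(s) eliminated): {(d, 33), (p, 33), (q, 33), (u, 27), (u, 38)}
Apply σ_{B != u}; surviving tuples: {(d, 33), (p, 33), (q, 33)}
Keep only column(s) C, B: {(33, d), (33, p), (33, q)}

{(33, d), (33, p), (33, q)}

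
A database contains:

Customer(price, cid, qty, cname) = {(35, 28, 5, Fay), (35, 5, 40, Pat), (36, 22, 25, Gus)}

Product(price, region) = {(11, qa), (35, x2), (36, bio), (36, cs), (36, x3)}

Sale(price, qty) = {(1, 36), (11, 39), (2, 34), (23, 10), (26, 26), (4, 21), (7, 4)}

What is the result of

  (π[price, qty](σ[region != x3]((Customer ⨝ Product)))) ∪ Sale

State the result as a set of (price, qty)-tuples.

Customer ⋈ Product (natural join on price): {(35, 28, 5, Fay, x2), (35, 5, 40, Pat, x2), (36, 22, 25, Gus, bio), (36, 22, 25, Gus, cs), (36, 22, 25, Gus, x3)}
Apply σ_{region != x3}; surviving tuples: {(35, 28, 5, Fay, x2), (35, 5, 40, Pat, x2), (36, 22, 25, Gus, bio), (36, 22, 25, Gus, cs)}
Projecting to price, qty (1 duplicate(s) eliminated): {(35, 40), (35, 5), (36, 25)}
Set union of the two operands is {(1, 36), (11, 39), (2, 34), (23, 10), (26, 26), (35, 40), (35, 5), (36, 25), (4, 21), (7, 4)}.

{(1, 36), (11, 39), (2, 34), (23, 10), (26, 26), (35, 40), (35, 5), (36, 25), (4, 21), (7, 4)}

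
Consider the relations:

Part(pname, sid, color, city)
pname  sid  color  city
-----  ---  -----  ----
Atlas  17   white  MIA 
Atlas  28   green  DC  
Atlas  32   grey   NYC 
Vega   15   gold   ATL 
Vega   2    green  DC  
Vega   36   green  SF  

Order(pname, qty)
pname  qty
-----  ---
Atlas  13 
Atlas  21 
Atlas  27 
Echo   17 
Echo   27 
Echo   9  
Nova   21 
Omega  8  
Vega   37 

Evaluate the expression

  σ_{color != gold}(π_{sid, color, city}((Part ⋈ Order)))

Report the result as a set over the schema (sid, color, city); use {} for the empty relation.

{(17, white, MIA), (2, green, DC), (28, green, DC), (32, grey, NYC), (36, green, SF)}

Joining Part and Order on pname yields {(Atlas, 17, white, MIA, 13), (Atlas, 17, white, MIA, 21), (Atlas, 17, white, MIA, 27), (Atlas, 28, green, DC, 13), (Atlas, 28, green, DC, 21), (Atlas, 28, green, DC, 27), (Atlas, 32, grey, NYC, 13), (Atlas, 32, grey, NYC, 21), (Atlas, 32, grey, NYC, 27), (Vega, 15, gold, ATL, 37), (Vega, 2, green, DC, 37), (Vega, 36, green, SF, 37)}.
Projecting to sid, color, city (6 duplicate(s) eliminated): {(15, gold, ATL), (17, white, MIA), (2, green, DC), (28, green, DC), (32, grey, NYC), (36, green, SF)}
Selection color != gold: {(17, white, MIA), (2, green, DC), (28, green, DC), (32, grey, NYC), (36, green, SF)}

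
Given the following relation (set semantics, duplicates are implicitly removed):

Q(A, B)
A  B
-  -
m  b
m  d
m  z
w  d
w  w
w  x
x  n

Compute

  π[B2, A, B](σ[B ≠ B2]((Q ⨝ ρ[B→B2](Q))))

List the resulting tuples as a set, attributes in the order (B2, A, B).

ρ[B→B2]: schema becomes (A, B2); tuples unchanged.
Natural join on A: {(m, b, b), (m, b, d), (m, b, z), (m, d, b), (m, d, d), (m, d, z), (m, z, b), (m, z, d), (m, z, z), (w, d, d), (w, d, w), (w, d, x), (w, w, d), (w, w, w), (w, w, x), (w, x, d), (w, x, w), (w, x, x), (x, n, n)}
Selection B ≠ B2: {(m, b, d), (m, b, z), (m, d, b), (m, d, z), (m, z, b), (m, z, d), (w, d, w), (w, d, x), (w, w, d), (w, w, x), (w, x, d), (w, x, w)}
π_{B2, A, B} gives {(b, m, d), (b, m, z), (d, m, b), (d, m, z), (d, w, w), (d, w, x), (w, w, d), (w, w, x), (x, w, d), (x, w, w), (z, m, b), (z, m, d)}.

{(b, m, d), (b, m, z), (d, m, b), (d, m, z), (d, w, w), (d, w, x), (w, w, d), (w, w, x), (x, w, d), (x, w, w), (z, m, b), (z, m, d)}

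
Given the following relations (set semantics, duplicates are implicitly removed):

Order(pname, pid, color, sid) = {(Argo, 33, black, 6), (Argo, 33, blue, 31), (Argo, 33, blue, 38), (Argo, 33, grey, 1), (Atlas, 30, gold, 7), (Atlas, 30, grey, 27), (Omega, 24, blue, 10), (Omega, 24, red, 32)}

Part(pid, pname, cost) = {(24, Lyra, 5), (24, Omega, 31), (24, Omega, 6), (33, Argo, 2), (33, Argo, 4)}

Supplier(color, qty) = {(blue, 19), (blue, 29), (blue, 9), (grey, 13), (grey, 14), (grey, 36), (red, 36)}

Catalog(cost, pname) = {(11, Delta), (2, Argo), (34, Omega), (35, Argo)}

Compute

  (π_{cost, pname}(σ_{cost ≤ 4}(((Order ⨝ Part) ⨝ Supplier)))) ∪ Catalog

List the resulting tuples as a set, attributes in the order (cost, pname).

{(11, Delta), (2, Argo), (34, Omega), (35, Argo), (4, Argo)}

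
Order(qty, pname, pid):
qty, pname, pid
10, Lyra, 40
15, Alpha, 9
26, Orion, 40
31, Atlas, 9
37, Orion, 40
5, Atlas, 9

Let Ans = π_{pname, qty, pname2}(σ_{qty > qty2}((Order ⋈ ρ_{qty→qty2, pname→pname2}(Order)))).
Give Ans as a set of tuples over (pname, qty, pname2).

{(Alpha, 15, Atlas), (Atlas, 31, Alpha), (Atlas, 31, Atlas), (Orion, 26, Lyra), (Orion, 37, Lyra), (Orion, 37, Orion)}

ρ[qty→qty2, pname→pname2]: schema becomes (qty2, pname2, pid); tuples unchanged.
Natural join on pid: {(10, Lyra, 40, 10, Lyra), (10, Lyra, 40, 26, Orion), (10, Lyra, 40, 37, Orion), (15, Alpha, 9, 15, Alpha), (15, Alpha, 9, 31, Atlas), (15, Alpha, 9, 5, Atlas), (26, Orion, 40, 10, Lyra), (26, Orion, 40, 26, Orion), (26, Orion, 40, 37, Orion), (31, Atlas, 9, 15, Alpha), (31, Atlas, 9, 31, Atlas), (31, Atlas, 9, 5, Atlas), (37, Orion, 40, 10, Lyra), (37, Orion, 40, 26, Orion), (37, Orion, 40, 37, Orion), (5, Atlas, 9, 15, Alpha), (5, Atlas, 9, 31, Atlas), (5, Atlas, 9, 5, Atlas)}
Filtering on qty > qty2 leaves {(15, Alpha, 9, 5, Atlas), (26, Orion, 40, 10, Lyra), (31, Atlas, 9, 15, Alpha), (31, Atlas, 9, 5, Atlas), (37, Orion, 40, 10, Lyra), (37, Orion, 40, 26, Orion)}.
Keep only column(s) pname, qty, pname2: {(Alpha, 15, Atlas), (Atlas, 31, Alpha), (Atlas, 31, Atlas), (Orion, 26, Lyra), (Orion, 37, Lyra), (Orion, 37, Orion)}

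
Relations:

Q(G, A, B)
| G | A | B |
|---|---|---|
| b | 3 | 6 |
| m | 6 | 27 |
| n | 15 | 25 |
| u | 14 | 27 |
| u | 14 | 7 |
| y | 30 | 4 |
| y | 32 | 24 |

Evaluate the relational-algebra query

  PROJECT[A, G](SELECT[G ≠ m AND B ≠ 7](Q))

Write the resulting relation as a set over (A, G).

{(14, u), (15, n), (3, b), (30, y), (32, y)}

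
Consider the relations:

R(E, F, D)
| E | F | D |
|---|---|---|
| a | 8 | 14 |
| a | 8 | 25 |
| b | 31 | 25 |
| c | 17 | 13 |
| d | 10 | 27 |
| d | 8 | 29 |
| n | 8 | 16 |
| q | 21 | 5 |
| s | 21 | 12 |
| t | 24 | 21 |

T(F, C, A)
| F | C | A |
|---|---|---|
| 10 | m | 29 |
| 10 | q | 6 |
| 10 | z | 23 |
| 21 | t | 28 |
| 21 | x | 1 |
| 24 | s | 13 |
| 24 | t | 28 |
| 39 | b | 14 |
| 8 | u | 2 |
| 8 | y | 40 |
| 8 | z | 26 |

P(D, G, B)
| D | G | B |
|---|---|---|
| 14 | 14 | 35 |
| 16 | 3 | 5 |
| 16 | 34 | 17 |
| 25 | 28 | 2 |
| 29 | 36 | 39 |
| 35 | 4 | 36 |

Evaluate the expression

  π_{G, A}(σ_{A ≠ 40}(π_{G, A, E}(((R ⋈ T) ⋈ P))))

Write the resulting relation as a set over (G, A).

Natural join on F: {(a, 8, 14, u, 2), (a, 8, 14, y, 40), (a, 8, 14, z, 26), (a, 8, 25, u, 2), (a, 8, 25, y, 40), (a, 8, 25, z, 26), (d, 10, 27, m, 29), (d, 10, 27, q, 6), (d, 10, 27, z, 23), (d, 8, 29, u, 2), (d, 8, 29, y, 40), (d, 8, 29, z, 26), (n, 8, 16, u, 2), (n, 8, 16, y, 40), (n, 8, 16, z, 26), (q, 21, 5, t, 28), (q, 21, 5, x, 1), (s, 21, 12, t, 28), (s, 21, 12, x, 1), (t, 24, 21, s, 13), (t, 24, 21, t, 28)}
Natural join on D: {(a, 8, 14, u, 2, 14, 35), (a, 8, 14, y, 40, 14, 35), (a, 8, 14, z, 26, 14, 35), (a, 8, 25, u, 2, 28, 2), (a, 8, 25, y, 40, 28, 2), (a, 8, 25, z, 26, 28, 2), (d, 8, 29, u, 2, 36, 39), (d, 8, 29, y, 40, 36, 39), (d, 8, 29, z, 26, 36, 39), (n, 8, 16, u, 2, 3, 5), (n, 8, 16, u, 2, 34, 17), (n, 8, 16, y, 40, 3, 5), (n, 8, 16, y, 40, 34, 17), (n, 8, 16, z, 26, 3, 5), (n, 8, 16, z, 26, 34, 17)}
Projecting to G, A, E: {(14, 2, a), (14, 26, a), (14, 40, a), (28, 2, a), (28, 26, a), (28, 40, a), (3, 2, n), (3, 26, n), (3, 40, n), (34, 2, n), (34, 26, n), (34, 40, n), (36, 2, d), (36, 26, d), (36, 40, d)}
σ[A ≠ 40]: keep tuples satisfying A ≠ 40 → {(14, 2, a), (14, 26, a), (28, 2, a), (28, 26, a), (3, 2, n), (3, 26, n), (34, 2, n), (34, 26, n), (36, 2, d), (36, 26, d)}
Projecting to G, A: {(14, 2), (14, 26), (28, 2), (28, 26), (3, 2), (3, 26), (34, 2), (34, 26), (36, 2), (36, 26)}

{(14, 2), (14, 26), (28, 2), (28, 26), (3, 2), (3, 26), (34, 2), (34, 26), (36, 2), (36, 26)}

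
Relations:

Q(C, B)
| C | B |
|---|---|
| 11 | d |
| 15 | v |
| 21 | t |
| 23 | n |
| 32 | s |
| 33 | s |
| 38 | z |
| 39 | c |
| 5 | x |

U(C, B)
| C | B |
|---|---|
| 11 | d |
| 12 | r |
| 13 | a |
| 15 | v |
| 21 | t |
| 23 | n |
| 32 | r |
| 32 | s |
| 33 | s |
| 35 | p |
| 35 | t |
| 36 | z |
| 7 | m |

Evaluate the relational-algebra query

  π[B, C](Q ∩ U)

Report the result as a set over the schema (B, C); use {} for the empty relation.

Set intersection of the two operands is {(11, d), (15, v), (21, t), (23, n), (32, s), (33, s)}.
π_{B, C} gives {(d, 11), (n, 23), (s, 32), (s, 33), (t, 21), (v, 15)}.

{(d, 11), (n, 23), (s, 32), (s, 33), (t, 21), (v, 15)}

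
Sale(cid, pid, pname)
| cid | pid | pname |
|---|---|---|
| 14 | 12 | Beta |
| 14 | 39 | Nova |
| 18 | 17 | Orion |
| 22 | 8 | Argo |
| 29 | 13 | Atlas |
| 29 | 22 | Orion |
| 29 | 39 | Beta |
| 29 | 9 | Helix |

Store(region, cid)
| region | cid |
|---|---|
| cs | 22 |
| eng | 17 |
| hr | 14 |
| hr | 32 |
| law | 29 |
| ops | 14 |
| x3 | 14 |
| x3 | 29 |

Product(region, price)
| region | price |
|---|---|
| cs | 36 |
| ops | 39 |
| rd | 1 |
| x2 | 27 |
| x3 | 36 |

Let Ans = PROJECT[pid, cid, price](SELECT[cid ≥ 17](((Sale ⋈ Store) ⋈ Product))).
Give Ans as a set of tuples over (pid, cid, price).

Sale ⋈ Store (natural join on cid): {(14, 12, Beta, hr), (14, 12, Beta, ops), (14, 12, Beta, x3), (14, 39, Nova, hr), (14, 39, Nova, ops), (14, 39, Nova, x3), (22, 8, Argo, cs), (29, 13, Atlas, law), (29, 13, Atlas, x3), (29, 22, Orion, law), (29, 22, Orion, x3), (29, 39, Beta, law), (29, 39, Beta, x3), (29, 9, Helix, law), (29, 9, Helix, x3)}
(Sale ⋈ Store) ⋈ Product (natural join on region): {(14, 12, Beta, ops, 39), (14, 12, Beta, x3, 36), (14, 39, Nova, ops, 39), (14, 39, Nova, x3, 36), (22, 8, Argo, cs, 36), (29, 13, Atlas, x3, 36), (29, 22, Orion, x3, 36), (29, 39, Beta, x3, 36), (29, 9, Helix, x3, 36)}
Apply σ_{cid ≥ 17}; surviving tuples: {(22, 8, Argo, cs, 36), (29, 13, Atlas, x3, 36), (29, 22, Orion, x3, 36), (29, 39, Beta, x3, 36), (29, 9, Helix, x3, 36)}
Projecting to pid, cid, price: {(13, 29, 36), (22, 29, 36), (39, 29, 36), (8, 22, 36), (9, 29, 36)}

{(13, 29, 36), (22, 29, 36), (39, 29, 36), (8, 22, 36), (9, 29, 36)}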